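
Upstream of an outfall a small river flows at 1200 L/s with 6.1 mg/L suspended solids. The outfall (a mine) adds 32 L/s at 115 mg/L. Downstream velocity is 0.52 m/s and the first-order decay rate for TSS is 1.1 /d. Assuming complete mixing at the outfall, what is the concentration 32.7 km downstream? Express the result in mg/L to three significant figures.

4.01 mg/L

32 L/s = 0.032 m³/s.
1200 L/s = 1.2 m³/s.
After complete mixing, C₀ = (0.032·115 + 1.2·6.1) / 1.232 = 8.929 mg/L.
Travel time t = 3.27e+04 m / 0.52 m/s = 6.288e+04 s = 0.7278 d.
C = 8.929·exp(−1.1·0.7278) = 8.929·0.4491 = 4.009 mg/L.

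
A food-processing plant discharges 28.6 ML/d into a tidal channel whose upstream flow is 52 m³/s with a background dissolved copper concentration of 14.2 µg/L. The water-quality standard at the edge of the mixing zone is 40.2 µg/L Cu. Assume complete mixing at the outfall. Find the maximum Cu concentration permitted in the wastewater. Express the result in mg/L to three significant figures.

28.6 ML/d = 0.331 m³/s.
14.2 µg/L = 0.0142 mg/L.
40.2 µg/L = 0.0402 mg/L.
Mass balance: 0.0402·52.33 = 0.331·Cₑ + 52·0.0142.
Cₑ = (2.104 − 0.7384) / 0.331 = 4.125 mg/L.

4.12 mg/L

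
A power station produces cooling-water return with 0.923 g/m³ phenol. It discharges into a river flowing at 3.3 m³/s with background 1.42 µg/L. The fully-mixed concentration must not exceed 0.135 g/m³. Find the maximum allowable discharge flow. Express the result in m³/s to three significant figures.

0.559 m³/s

1.42 µg/L = 0.00142 mg/L.
Mass balance at complete mixing: C_std·(Q_w + Q_r) = Q_w·C_e + Q_r·C_b.
Rearranging, Q_w = Q_r·(C_std − C_b)/(C_e − C_std) = 3.3·(0.135 − 0.00142) / (0.923 − 0.135) = 0.5594 m³/s.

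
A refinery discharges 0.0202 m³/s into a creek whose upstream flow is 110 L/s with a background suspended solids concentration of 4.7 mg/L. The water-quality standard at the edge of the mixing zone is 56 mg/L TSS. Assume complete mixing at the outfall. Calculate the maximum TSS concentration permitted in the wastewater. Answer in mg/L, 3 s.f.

335 mg/L

110 L/s = 0.11 m³/s.
Mass balance: 56·0.1302 = 0.0202·Cₑ + 0.11·4.7.
Cₑ = (7.291 − 0.517) / 0.0202 = 335.4 mg/L.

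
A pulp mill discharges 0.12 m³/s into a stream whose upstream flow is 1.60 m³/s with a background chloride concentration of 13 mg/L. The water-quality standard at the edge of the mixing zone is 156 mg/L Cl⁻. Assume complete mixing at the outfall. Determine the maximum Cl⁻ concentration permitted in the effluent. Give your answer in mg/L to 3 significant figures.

Mass balance: 156·1.72 = 0.12·Cₑ + 1.6·13.
Cₑ = (268.3 − 20.8) / 0.12 = 2063 mg/L.

2060 mg/L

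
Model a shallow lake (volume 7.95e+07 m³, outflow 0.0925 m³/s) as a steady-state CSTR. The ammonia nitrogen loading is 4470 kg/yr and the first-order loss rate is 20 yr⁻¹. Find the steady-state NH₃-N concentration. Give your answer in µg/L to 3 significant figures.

2.81 µg/L

Outflow Q = 0.0925 m³/s × 3.156e+07 s/yr = 2.919e+06 m³/yr.
Steady-state CSTR mass balance: W = Q·C + k·V·C, so C = W/(Q + kV).
Q + kV = 2.919e+06 + 20·7.95e+07 = 1.593e+09 m³/yr.
C = 4470/1.593e+09 = 2.806e-06 kg/m³ = 0.002806 mg/L = 2.806 µg/L.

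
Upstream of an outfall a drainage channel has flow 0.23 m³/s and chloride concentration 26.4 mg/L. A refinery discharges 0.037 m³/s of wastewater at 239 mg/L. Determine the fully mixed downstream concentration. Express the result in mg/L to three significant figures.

Conservation of mass across the mixing zone: C = (0.037·239 + 0.23·26.4) / (0.037 + 0.23) = 14.91/0.267 = 55.86 mg/L.

55.9 mg/L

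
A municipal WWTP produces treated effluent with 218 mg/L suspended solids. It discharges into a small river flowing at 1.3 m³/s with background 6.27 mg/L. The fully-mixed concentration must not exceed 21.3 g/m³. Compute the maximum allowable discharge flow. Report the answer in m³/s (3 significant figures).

0.0993 m³/s

Mass balance at complete mixing: C_std·(Q_w + Q_r) = Q_w·C_e + Q_r·C_b.
Rearranging, Q_w = Q_r·(C_std − C_b)/(C_e − C_std) = 1.3·(21.3 − 6.27) / (218 − 21.3) = 0.09933 m³/s.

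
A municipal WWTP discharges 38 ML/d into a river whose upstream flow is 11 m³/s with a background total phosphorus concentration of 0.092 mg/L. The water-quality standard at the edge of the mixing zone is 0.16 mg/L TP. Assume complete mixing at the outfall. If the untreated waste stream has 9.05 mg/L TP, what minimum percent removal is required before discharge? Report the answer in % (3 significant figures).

79.4 %

38 ML/d = 0.4398 m³/s.
Mass balance: 0.16·11.44 = 0.4398·Cₑ + 11·0.092.
Cₑ = (1.83 − 1.012) / 0.4398 = 1.861 mg/L.
Required removal = 1 − 1.861/9.05 = 79.44 %.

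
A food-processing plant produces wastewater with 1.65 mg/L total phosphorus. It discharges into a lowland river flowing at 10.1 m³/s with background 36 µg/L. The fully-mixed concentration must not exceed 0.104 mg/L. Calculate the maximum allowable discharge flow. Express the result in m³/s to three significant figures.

0.444 m³/s

36 µg/L = 0.036 mg/L.
Mass balance at complete mixing: C_std·(Q_w + Q_r) = Q_w·C_e + Q_r·C_b.
Rearranging, Q_w = Q_r·(C_std − C_b)/(C_e − C_std) = 10.1·(0.104 − 0.036) / (1.65 − 0.104) = 0.4442 m³/s.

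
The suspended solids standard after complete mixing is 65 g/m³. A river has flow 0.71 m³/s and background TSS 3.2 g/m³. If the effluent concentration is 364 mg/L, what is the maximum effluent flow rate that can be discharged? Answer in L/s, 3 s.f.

Mass balance at complete mixing: C_std·(Q_w + Q_r) = Q_w·C_e + Q_r·C_b.
Rearranging, Q_w = Q_r·(C_std − C_b)/(C_e − C_std) = 0.71·(65 − 3.2) / (364 − 65) = 0.1467 m³/s.
= 146.7 L/s.

147 L/s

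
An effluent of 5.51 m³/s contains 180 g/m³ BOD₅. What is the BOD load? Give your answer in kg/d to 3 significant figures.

85700 kg/d

Mass flux = Q·C = 5.51 m³/s × 180 g/m³ = 991.8 g/s.
= 991.8 g/s × 86.4 = 8.569e+04 kg/d.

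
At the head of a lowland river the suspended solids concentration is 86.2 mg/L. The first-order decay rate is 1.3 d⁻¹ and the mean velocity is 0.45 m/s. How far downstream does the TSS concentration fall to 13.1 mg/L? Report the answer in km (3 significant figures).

56.3 km

From C = C₀·e^(−kt), t = ln(C₀/C)/k = ln(86.2/13.1)/1.3 = 1.884/1.3 = 1.449 d.
Distance = v·t = 0.45 m/s × 1.252e+05 s = 5.635e+04 m = 56.35 km.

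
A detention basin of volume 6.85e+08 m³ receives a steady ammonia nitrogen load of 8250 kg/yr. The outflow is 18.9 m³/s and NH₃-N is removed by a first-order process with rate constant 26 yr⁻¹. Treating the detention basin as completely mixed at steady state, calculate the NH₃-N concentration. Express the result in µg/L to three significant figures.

Outflow Q = 18.9 m³/s × 3.156e+07 s/yr = 5.964e+08 m³/yr.
Steady-state CSTR mass balance: W = Q·C + k·V·C, so C = W/(Q + kV).
Q + kV = 5.964e+08 + 26·6.85e+08 = 1.841e+10 m³/yr.
C = 8250/1.841e+10 = 4.482e-07 kg/m³ = 0.0004482 mg/L = 0.4482 µg/L.

0.448 µg/L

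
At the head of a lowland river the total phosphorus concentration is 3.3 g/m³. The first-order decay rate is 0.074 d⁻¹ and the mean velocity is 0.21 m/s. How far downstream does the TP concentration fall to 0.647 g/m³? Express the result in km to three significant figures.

399 km

From C = C₀·e^(−kt), t = ln(C₀/C)/k = ln(3.3/0.647)/0.074 = 1.629/0.074 = 22.02 d.
Distance = v·t = 0.21 m/s × 1.902e+06 s = 3.995e+05 m = 399.5 km.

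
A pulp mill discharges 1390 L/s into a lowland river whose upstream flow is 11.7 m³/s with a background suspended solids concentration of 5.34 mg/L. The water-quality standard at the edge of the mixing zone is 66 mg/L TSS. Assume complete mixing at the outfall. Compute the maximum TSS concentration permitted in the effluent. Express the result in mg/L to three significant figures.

1390 L/s = 1.39 m³/s.
Mass balance: 66·13.09 = 1.39·Cₑ + 11.7·5.34.
Cₑ = (863.9 − 62.48) / 1.39 = 576.6 mg/L.

577 mg/L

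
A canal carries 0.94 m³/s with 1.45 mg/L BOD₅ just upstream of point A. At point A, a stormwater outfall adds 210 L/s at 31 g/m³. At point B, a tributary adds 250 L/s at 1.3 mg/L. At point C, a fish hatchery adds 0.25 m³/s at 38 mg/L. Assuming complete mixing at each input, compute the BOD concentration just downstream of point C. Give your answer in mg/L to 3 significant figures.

210 L/s = 0.21 m³/s.
After input A: C = (0.94·1.45 + 0.21·31) / 1.15 = 6.846 mg/L.
250 L/s = 0.25 m³/s.
After input B: C = (1.15·6.846 + 0.25·1.3) / 1.4 = 5.856 mg/L.
After input C: C = (1.4·5.856 + 0.25·38) / 1.65 = 10.73 mg/L.

10.7 mg/L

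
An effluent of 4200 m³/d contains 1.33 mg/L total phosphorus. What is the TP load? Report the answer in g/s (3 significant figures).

0.0647 g/s

4200 m³/d = 0.04861 m³/s.
Mass flux = Q·C = 0.04861 m³/s × 1.33 g/m³ = 0.06465 g/s.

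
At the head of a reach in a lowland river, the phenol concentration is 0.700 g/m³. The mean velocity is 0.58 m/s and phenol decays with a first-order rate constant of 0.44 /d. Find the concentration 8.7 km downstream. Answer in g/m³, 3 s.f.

0.649 g/m³

Travel time t = 8.7 km / 0.58 m/s = 8700/0.58 = 1.5e+04 s = 0.1736 d.
First-order decay: C = 0.700·exp(−0.44·0.1736) = 0.700·0.9265 = 0.6485 g/m³.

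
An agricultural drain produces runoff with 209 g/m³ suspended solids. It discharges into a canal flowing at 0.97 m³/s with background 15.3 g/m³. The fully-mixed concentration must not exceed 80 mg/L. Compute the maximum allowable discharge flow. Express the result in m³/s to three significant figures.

Mass balance at complete mixing: C_std·(Q_w + Q_r) = Q_w·C_e + Q_r·C_b.
Rearranging, Q_w = Q_r·(C_std − C_b)/(C_e − C_std) = 0.97·(80 − 15.3) / (209 − 80) = 0.4865 m³/s.

0.487 m³/s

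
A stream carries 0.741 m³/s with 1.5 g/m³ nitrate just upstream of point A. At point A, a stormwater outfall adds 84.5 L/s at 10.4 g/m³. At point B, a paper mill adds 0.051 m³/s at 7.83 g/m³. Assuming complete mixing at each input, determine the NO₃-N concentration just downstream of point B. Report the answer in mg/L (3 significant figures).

2.73 mg/L

84.5 L/s = 0.0845 m³/s.
After input A: C = (0.741·1.5 + 0.0845·10.4) / 0.8255 = 2.411 mg/L.
After input B: C = (0.8255·2.411 + 0.051·7.83) / 0.8765 = 2.726 mg/L.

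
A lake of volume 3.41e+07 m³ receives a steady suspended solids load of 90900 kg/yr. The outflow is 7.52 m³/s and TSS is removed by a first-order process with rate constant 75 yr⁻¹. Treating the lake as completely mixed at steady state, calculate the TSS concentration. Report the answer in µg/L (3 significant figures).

Outflow Q = 7.52 m³/s × 3.156e+07 s/yr = 2.373e+08 m³/yr.
Steady-state CSTR mass balance: W = Q·C + k·V·C, so C = W/(Q + kV).
Q + kV = 2.373e+08 + 75·3.41e+07 = 2.795e+09 m³/yr.
C = 90900/2.795e+09 = 3.252e-05 kg/m³ = 0.03252 mg/L = 32.52 µg/L.

32.5 µg/L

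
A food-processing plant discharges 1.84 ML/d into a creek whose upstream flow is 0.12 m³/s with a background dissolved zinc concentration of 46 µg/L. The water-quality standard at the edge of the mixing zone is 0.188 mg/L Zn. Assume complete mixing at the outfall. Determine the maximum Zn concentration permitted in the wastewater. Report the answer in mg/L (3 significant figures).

1.84 ML/d = 0.0213 m³/s.
46 µg/L = 0.046 mg/L.
Mass balance: 0.188·0.1413 = 0.0213·Cₑ + 0.12·0.046.
Cₑ = (0.02656 − 0.00552) / 0.0213 = 0.9881 mg/L.

0.988 mg/L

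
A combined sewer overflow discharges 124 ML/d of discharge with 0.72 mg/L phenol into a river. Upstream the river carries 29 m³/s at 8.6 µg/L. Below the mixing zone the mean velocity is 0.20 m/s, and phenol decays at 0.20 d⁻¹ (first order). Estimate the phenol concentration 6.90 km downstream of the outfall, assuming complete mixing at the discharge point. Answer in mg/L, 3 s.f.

0.0389 mg/L

124 ML/d = 1.435 m³/s.
8.6 µg/L = 0.0086 mg/L.
After complete mixing, C₀ = (1.435·0.72 + 29·0.0086) / 30.44 = 0.04215 mg/L.
Travel time t = 6900 m / 0.20 m/s = 3.45e+04 s = 0.3993 d.
C = 0.04215·exp(−0.20·0.3993) = 0.04215·0.9232 = 0.03891 mg/L.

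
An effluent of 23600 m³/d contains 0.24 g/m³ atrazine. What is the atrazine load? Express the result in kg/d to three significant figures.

5.66 kg/d

23600 m³/d = 0.2731 m³/s.
Mass flux = Q·C = 0.2731 m³/s × 0.24 g/m³ = 0.06556 g/s.
= 0.06556 g/s × 86.4 = 5.664 kg/d.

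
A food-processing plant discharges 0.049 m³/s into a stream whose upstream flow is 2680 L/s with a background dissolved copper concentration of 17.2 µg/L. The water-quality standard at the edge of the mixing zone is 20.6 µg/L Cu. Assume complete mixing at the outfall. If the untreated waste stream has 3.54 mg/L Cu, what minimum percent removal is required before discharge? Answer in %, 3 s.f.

94.2 %

2680 L/s = 2.68 m³/s.
17.2 µg/L = 0.0172 mg/L.
20.6 µg/L = 0.0206 mg/L.
Mass balance: 0.0206·2.729 = 0.049·Cₑ + 2.68·0.0172.
Cₑ = (0.05622 − 0.0461) / 0.049 = 0.2066 mg/L.
Required removal = 1 − 0.2066/3.54 = 94.16 %.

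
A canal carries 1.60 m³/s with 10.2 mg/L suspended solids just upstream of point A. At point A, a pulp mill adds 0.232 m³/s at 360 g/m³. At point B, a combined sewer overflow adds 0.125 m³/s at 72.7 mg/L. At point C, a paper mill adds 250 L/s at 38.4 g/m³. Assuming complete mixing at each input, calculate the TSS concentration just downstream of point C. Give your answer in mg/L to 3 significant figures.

53.7 mg/L

After input A: C = (1.6·10.2 + 0.232·360) / 1.832 = 54.5 mg/L.
After input B: C = (1.832·54.5 + 0.125·72.7) / 1.957 = 55.66 mg/L.
250 L/s = 0.25 m³/s.
After input C: C = (1.957·55.66 + 0.25·38.4) / 2.207 = 53.71 mg/L.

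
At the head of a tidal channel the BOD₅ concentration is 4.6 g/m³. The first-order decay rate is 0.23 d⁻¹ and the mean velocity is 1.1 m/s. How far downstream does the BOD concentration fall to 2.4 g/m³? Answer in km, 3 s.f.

269 km

From C = C₀·e^(−kt), t = ln(C₀/C)/k = ln(4.6/2.4)/0.23 = 0.6506/0.23 = 2.829 d.
Distance = v·t = 1.1 m/s × 2.444e+05 s = 2.688e+05 m = 268.8 km.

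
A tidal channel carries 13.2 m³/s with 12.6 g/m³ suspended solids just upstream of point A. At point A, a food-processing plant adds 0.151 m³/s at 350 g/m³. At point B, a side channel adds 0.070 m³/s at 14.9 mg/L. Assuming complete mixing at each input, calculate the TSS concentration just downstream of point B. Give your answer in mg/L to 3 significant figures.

16.4 mg/L

After input A: C = (13.2·12.6 + 0.151·350) / 13.35 = 16.42 mg/L.
After input B: C = (13.35·16.42 + 0.07·14.9) / 13.42 = 16.41 mg/L.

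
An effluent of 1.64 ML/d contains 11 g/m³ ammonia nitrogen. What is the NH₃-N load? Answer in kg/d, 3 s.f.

18.0 kg/d

1.64 ML/d = 0.01898 m³/s.
Mass flux = Q·C = 0.01898 m³/s × 11 g/m³ = 0.2088 g/s.
= 0.2088 g/s × 86.4 = 18.04 kg/d.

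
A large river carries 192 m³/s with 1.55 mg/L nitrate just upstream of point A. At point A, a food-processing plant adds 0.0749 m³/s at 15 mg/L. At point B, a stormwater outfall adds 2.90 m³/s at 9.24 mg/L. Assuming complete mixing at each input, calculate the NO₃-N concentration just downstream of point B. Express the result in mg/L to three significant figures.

After input A: C = (192·1.55 + 0.0749·15) / 192.1 = 1.555 mg/L.
After input B: C = (192.1·1.555 + 2.9·9.24) / 195 = 1.67 mg/L.

1.67 mg/L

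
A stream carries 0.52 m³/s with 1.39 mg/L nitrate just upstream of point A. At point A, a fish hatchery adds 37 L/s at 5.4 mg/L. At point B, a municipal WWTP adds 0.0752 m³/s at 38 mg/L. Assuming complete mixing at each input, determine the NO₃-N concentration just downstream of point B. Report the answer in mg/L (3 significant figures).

5.98 mg/L

37 L/s = 0.037 m³/s.
After input A: C = (0.52·1.39 + 0.037·5.4) / 0.557 = 1.656 mg/L.
After input B: C = (0.557·1.656 + 0.0752·38) / 0.6322 = 5.979 mg/L.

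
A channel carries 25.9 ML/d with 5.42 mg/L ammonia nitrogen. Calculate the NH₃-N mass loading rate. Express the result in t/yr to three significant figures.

51.3 t/yr

25.9 ML/d = 0.2998 m³/s.
Mass flux = Q·C = 0.2998 m³/s × 5.42 g/m³ = 1.625 g/s.
= 1.625 g/s × 31.56 = 51.27 t/yr.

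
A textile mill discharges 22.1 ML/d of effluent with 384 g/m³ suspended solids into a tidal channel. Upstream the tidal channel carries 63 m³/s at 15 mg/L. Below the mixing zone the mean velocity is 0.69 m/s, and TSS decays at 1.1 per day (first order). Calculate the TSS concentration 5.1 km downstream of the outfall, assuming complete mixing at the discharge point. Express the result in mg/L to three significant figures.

22.1 ML/d = 0.2558 m³/s.
After complete mixing, C₀ = (0.2558·384 + 63·15) / 63.26 = 16.49 mg/L.
Travel time t = 5100 m / 0.69 m/s = 7391 s = 0.08555 d.
C = 16.49·exp(−1.1·0.08555) = 16.49·0.9102 = 15.01 mg/L.

15.0 mg/L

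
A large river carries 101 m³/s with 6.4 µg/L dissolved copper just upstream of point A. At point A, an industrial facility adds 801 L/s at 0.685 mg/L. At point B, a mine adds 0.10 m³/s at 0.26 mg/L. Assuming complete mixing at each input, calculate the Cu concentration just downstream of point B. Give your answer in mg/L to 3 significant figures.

6.4 µg/L = 0.0064 mg/L.
801 L/s = 0.801 m³/s.
After input A: C = (101·0.0064 + 0.801·0.685) / 101.8 = 0.01174 mg/L.
After input B: C = (101.8·0.01174 + 0.1·0.26) / 101.9 = 0.01198 mg/L.

0.0120 mg/L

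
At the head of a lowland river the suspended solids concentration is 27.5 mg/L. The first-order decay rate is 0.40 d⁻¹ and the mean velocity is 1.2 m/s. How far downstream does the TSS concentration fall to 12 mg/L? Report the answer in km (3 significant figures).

215 km

From C = C₀·e^(−kt), t = ln(C₀/C)/k = ln(27.5/12)/0.40 = 0.8293/0.40 = 2.073 d.
Distance = v·t = 1.2 m/s × 1.791e+05 s = 2.149e+05 m = 214.9 km.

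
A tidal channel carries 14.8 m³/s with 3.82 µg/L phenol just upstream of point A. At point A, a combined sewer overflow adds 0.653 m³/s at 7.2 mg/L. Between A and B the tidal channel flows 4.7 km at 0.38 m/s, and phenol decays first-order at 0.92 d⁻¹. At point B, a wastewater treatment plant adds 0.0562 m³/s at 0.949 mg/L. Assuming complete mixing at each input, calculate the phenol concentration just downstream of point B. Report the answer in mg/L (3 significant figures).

0.272 mg/L

3.82 µg/L = 0.00382 mg/L.
After input A: C = (14.8·0.00382 + 0.653·7.2) / 15.45 = 0.3079 mg/L.
Over the 4.7 km reach to input B (t = 1.237e+04 s = 0.1432 d), decay gives C = 0.3079·exp(−0.92·0.1432) = 0.2699 mg/L.
After input B: C = (15.45·0.2699 + 0.0562·0.949) / 15.51 = 0.2724 mg/L.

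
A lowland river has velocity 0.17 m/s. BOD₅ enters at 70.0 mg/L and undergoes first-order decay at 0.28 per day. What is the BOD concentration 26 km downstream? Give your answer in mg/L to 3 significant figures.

42.6 mg/L

Travel time t = 26 km / 0.17 m/s = 2.6e+04/0.17 = 1.529e+05 s = 1.77 d.
First-order decay: C = 70.0·exp(−0.28·1.77) = 70.0·0.6092 = 42.64 mg/L.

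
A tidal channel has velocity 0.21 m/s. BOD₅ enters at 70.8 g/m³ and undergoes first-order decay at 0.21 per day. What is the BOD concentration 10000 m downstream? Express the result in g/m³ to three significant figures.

63.1 g/m³

Travel time t = 10000 m / 0.21 m/s = 1e+04/0.21 = 4.762e+04 s = 0.5511 d.
First-order decay: C = 70.8·exp(−0.21·0.5511) = 70.8·0.8907 = 63.06 g/m³.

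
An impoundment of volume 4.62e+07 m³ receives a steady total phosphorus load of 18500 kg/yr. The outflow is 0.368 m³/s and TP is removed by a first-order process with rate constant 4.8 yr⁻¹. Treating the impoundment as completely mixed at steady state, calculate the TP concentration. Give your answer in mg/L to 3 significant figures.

0.0793 mg/L

Outflow Q = 0.368 m³/s × 3.156e+07 s/yr = 1.161e+07 m³/yr.
Steady-state CSTR mass balance: W = Q·C + k·V·C, so C = W/(Q + kV).
Q + kV = 1.161e+07 + 4.8·4.62e+07 = 2.334e+08 m³/yr.
C = 18500/2.334e+08 = 7.927e-05 kg/m³ = 0.07927 mg/L.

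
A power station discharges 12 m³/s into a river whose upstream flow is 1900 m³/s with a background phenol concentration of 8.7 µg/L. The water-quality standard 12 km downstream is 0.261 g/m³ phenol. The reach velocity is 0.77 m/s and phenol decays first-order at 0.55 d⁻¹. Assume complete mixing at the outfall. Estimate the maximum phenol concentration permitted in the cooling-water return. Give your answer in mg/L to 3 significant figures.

8.7 µg/L = 0.0087 mg/L.
Travel time to the compliance point: t = 1.2e+04/0.77 = 1.558e+04 s = 0.1804 d; decay factor exp(−0.55·0.1804) = 0.9056.
So the concentration just after mixing may be at most 0.261/0.9056 = 0.2882 mg/L.
Mass balance: 0.2882·1912 = 12·Cₑ + 1900·0.0087.
Cₑ = (551.1 − 16.53) / 12 = 44.55 mg/L.

44.5 mg/L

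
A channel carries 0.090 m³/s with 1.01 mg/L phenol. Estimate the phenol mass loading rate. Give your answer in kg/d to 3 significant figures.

Mass flux = Q·C = 0.09 m³/s × 1.01 g/m³ = 0.0909 g/s.
= 0.0909 g/s × 86.4 = 7.854 kg/d.

7.85 kg/d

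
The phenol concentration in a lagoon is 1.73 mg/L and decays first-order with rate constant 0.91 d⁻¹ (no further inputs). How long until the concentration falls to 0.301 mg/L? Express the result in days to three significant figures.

t = ln(C₀/C)/k = ln(1.73/0.301)/0.91 = 1.749/0.91 = 1.922 d.

1.92 d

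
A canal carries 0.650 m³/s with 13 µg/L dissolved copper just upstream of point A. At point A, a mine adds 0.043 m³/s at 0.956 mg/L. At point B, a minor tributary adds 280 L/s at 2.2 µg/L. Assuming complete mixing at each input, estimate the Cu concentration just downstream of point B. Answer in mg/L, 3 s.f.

0.0516 mg/L

13 µg/L = 0.013 mg/L.
After input A: C = (0.65·0.013 + 0.043·0.956) / 0.693 = 0.07151 mg/L.
280 L/s = 0.28 m³/s.
2.2 µg/L = 0.0022 mg/L.
After input B: C = (0.693·0.07151 + 0.28·0.0022) / 0.973 = 0.05157 mg/L.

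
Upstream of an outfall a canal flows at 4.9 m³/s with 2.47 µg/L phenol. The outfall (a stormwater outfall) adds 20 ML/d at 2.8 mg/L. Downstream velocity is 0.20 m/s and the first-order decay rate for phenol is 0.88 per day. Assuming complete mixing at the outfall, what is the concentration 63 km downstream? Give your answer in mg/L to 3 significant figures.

0.00520 mg/L

20 ML/d = 0.2315 m³/s.
2.47 µg/L = 0.00247 mg/L.
After complete mixing, C₀ = (0.2315·2.8 + 4.9·0.00247) / 5.131 = 0.1287 mg/L.
Travel time t = 6.3e+04 m / 0.20 m/s = 3.15e+05 s = 3.646 d.
C = 0.1287·exp(−0.88·3.646) = 0.1287·0.04042 = 0.005201 mg/L.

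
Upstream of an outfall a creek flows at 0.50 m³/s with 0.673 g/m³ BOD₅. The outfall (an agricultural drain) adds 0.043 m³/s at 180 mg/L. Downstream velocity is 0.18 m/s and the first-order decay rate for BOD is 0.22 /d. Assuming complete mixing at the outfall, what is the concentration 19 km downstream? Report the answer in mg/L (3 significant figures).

After complete mixing, C₀ = (0.043·180 + 0.5·0.673) / 0.543 = 14.87 mg/L.
Travel time t = 1.9e+04 m / 0.18 m/s = 1.056e+05 s = 1.222 d.
C = 14.87·exp(−0.22·1.222) = 14.87·0.7643 = 11.37 mg/L.

11.4 mg/L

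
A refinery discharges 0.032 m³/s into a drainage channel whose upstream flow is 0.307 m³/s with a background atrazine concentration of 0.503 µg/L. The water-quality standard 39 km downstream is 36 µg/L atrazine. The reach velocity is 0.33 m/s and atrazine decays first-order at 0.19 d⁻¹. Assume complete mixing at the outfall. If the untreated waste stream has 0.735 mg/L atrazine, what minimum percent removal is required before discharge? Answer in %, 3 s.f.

33.4 %

0.503 µg/L = 0.000503 mg/L.
36 µg/L = 0.036 mg/L.
Travel time to the compliance point: t = 3.9e+04/0.33 = 1.182e+05 s = 1.368 d; decay factor exp(−0.19·1.368) = 0.7711.
So the concentration just after mixing may be at most 0.036/0.7711 = 0.04668 mg/L.
Mass balance: 0.04668·0.339 = 0.032·Cₑ + 0.307·0.000503.
Cₑ = (0.01583 − 0.0001544) / 0.032 = 0.4897 mg/L.
Required removal = 1 − 0.4897/0.735 = 33.37 %.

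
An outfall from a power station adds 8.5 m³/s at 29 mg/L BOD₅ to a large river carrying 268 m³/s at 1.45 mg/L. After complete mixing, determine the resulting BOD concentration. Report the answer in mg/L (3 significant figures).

2.30 mg/L

Flow-weighted mixing gives C = (8.5·29 + 268·1.45) / (8.5 + 268) = 635.1/276.5 = 2.297 mg/L.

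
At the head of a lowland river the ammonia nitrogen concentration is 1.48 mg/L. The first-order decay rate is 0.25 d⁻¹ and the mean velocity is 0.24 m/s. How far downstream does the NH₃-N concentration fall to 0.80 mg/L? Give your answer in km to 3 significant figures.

51.0 km

From C = C₀·e^(−kt), t = ln(C₀/C)/k = ln(1.48/0.80)/0.25 = 0.6152/0.25 = 2.461 d.
Distance = v·t = 0.24 m/s × 2.126e+05 s = 5.103e+04 m = 51.03 km.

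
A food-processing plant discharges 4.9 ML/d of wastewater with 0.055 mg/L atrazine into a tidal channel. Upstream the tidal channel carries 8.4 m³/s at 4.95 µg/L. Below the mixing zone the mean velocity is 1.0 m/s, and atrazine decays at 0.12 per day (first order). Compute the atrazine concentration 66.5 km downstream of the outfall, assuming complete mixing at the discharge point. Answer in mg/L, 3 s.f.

0.00482 mg/L

4.9 ML/d = 0.05671 m³/s.
4.95 µg/L = 0.00495 mg/L.
After complete mixing, C₀ = (0.05671·0.055 + 8.4·0.00495) / 8.457 = 0.005286 mg/L.
Travel time t = 6.65e+04 m / 1.0 m/s = 6.65e+04 s = 0.7697 d.
C = 0.005286·exp(−0.12·0.7697) = 0.005286·0.9118 = 0.004819 mg/L.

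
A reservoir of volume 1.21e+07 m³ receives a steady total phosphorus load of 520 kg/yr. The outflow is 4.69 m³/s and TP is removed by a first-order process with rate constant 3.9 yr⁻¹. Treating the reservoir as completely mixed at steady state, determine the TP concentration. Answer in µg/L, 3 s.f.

Outflow Q = 4.69 m³/s × 3.156e+07 s/yr = 1.48e+08 m³/yr.
Steady-state CSTR mass balance: W = Q·C + k·V·C, so C = W/(Q + kV).
Q + kV = 1.48e+08 + 3.9·1.21e+07 = 1.952e+08 m³/yr.
C = 520/1.952e+08 = 2.664e-06 kg/m³ = 0.002664 mg/L = 2.664 µg/L.

2.66 µg/L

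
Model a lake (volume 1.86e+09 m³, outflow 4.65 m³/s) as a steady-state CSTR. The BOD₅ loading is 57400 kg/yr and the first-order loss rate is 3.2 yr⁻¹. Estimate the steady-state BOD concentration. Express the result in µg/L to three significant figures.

Outflow Q = 4.65 m³/s × 3.156e+07 s/yr = 1.467e+08 m³/yr.
Steady-state CSTR mass balance: W = Q·C + k·V·C, so C = W/(Q + kV).
Q + kV = 1.467e+08 + 3.2·1.86e+09 = 6.099e+09 m³/yr.
C = 57400/6.099e+09 = 9.412e-06 kg/m³ = 0.009412 mg/L = 9.412 µg/L.

9.41 µg/L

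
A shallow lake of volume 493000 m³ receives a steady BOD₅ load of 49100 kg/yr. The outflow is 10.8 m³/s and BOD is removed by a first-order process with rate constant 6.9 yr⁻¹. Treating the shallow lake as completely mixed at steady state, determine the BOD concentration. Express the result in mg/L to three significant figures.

Outflow Q = 10.8 m³/s × 3.156e+07 s/yr = 3.408e+08 m³/yr.
Steady-state CSTR mass balance: W = Q·C + k·V·C, so C = W/(Q + kV).
Q + kV = 3.408e+08 + 6.9·493000 = 3.442e+08 m³/yr.
C = 49100/3.442e+08 = 0.0001426 kg/m³ = 0.1426 mg/L.

0.143 mg/L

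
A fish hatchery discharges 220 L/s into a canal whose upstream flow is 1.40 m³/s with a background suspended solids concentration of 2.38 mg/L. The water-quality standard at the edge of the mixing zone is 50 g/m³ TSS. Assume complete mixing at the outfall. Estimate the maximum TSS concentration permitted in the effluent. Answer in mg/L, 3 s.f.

220 L/s = 0.22 m³/s.
Mass balance: 50·1.62 = 0.22·Cₑ + 1.4·2.38.
Cₑ = (81 − 3.332) / 0.22 = 353 mg/L.

353 mg/L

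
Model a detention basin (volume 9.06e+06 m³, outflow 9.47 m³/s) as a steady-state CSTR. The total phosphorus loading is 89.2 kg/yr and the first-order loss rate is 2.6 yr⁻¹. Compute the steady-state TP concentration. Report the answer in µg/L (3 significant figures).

0.277 µg/L

Outflow Q = 9.47 m³/s × 3.156e+07 s/yr = 2.989e+08 m³/yr.
Steady-state CSTR mass balance: W = Q·C + k·V·C, so C = W/(Q + kV).
Q + kV = 2.989e+08 + 2.6·9.06e+06 = 3.224e+08 m³/yr.
C = 89.2/3.224e+08 = 2.767e-07 kg/m³ = 0.0002767 mg/L = 0.2767 µg/L.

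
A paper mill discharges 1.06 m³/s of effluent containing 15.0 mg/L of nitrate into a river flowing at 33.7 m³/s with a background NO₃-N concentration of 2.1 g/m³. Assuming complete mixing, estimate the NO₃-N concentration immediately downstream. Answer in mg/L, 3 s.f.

2.49 mg/L

Flow-weighted mixing gives C = (1.06·15 + 33.7·2.1) / (1.06 + 33.7) = 86.67/34.76 = 2.493 mg/L.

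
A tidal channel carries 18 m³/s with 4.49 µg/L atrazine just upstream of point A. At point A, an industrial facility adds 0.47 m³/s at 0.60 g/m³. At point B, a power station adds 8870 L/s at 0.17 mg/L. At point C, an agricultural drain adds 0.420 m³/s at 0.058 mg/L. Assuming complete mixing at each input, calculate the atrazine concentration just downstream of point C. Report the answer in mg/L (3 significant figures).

0.0683 mg/L

4.49 µg/L = 0.00449 mg/L.
After input A: C = (18·0.00449 + 0.47·0.6) / 18.47 = 0.01964 mg/L.
8870 L/s = 8.87 m³/s.
After input B: C = (18.47·0.01964 + 8.87·0.17) / 27.34 = 0.06842 mg/L.
After input C: C = (27.34·0.06842 + 0.42·0.058) / 27.76 = 0.06827 mg/L.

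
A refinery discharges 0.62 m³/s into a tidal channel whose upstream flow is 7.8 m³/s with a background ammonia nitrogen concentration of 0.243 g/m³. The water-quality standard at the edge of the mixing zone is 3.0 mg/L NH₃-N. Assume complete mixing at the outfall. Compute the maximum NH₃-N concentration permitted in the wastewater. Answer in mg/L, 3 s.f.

37.7 mg/L

Mass balance: 3·8.42 = 0.62·Cₑ + 7.8·0.243.
Cₑ = (25.26 − 1.895) / 0.62 = 37.68 mg/L.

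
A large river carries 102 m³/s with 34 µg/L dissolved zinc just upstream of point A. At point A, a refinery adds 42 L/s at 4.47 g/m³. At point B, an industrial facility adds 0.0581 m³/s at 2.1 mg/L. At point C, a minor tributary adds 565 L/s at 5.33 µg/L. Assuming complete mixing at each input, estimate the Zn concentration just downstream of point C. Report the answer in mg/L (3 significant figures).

0.0368 mg/L

34 µg/L = 0.034 mg/L.
42 L/s = 0.042 m³/s.
After input A: C = (102·0.034 + 0.042·4.47) / 102 = 0.03583 mg/L.
After input B: C = (102·0.03583 + 0.0581·2.1) / 102.1 = 0.037 mg/L.
565 L/s = 0.565 m³/s.
5.33 µg/L = 0.00533 mg/L.
After input C: C = (102.1·0.037 + 0.565·0.00533) / 102.7 = 0.03683 mg/L.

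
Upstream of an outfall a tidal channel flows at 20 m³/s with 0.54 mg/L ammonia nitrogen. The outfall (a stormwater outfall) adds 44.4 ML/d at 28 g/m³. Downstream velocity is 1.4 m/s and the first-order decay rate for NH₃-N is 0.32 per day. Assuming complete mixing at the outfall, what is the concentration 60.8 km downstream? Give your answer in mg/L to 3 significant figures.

44.4 ML/d = 0.5139 m³/s.
After complete mixing, C₀ = (0.5139·28 + 20·0.54) / 20.51 = 1.228 mg/L.
Travel time t = 6.08e+04 m / 1.4 m/s = 4.343e+04 s = 0.5026 d.
C = 1.228·exp(−0.32·0.5026) = 1.228·0.8514 = 1.045 mg/L.

1.05 mg/L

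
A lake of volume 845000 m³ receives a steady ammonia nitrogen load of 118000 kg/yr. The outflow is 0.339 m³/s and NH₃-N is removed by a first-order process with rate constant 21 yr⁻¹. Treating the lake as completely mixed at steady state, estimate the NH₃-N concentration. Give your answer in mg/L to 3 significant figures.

4.15 mg/L

Outflow Q = 0.339 m³/s × 3.156e+07 s/yr = 1.07e+07 m³/yr.
Steady-state CSTR mass balance: W = Q·C + k·V·C, so C = W/(Q + kV).
Q + kV = 1.07e+07 + 21·845000 = 2.844e+07 m³/yr.
C = 118000/2.844e+07 = 0.004149 kg/m³ = 4.149 mg/L.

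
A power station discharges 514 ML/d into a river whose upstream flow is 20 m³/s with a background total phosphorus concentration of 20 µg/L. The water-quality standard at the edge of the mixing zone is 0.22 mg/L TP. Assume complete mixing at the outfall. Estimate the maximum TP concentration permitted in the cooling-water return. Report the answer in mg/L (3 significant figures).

0.892 mg/L

514 ML/d = 5.949 m³/s.
20 µg/L = 0.02 mg/L.
Mass balance: 0.22·25.95 = 5.949·Cₑ + 20·0.02.
Cₑ = (5.709 − 0.4) / 5.949 = 0.8924 mg/L.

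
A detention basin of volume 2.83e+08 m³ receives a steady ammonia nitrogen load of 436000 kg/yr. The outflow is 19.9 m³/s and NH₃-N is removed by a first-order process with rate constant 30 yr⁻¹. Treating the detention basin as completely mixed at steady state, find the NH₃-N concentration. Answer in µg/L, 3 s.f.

Outflow Q = 19.9 m³/s × 3.156e+07 s/yr = 6.28e+08 m³/yr.
Steady-state CSTR mass balance: W = Q·C + k·V·C, so C = W/(Q + kV).
Q + kV = 6.28e+08 + 30·2.83e+08 = 9.118e+09 m³/yr.
C = 436000/9.118e+09 = 4.782e-05 kg/m³ = 0.04782 mg/L = 47.82 µg/L.

47.8 µg/L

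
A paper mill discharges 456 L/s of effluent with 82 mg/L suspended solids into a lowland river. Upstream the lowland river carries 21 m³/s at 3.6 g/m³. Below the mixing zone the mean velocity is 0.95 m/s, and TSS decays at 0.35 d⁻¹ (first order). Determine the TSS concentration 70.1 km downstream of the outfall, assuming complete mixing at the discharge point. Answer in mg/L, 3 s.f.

456 L/s = 0.456 m³/s.
After complete mixing, C₀ = (0.456·82 + 21·3.6) / 21.46 = 5.266 mg/L.
Travel time t = 7.01e+04 m / 0.95 m/s = 7.379e+04 s = 0.854 d.
C = 5.266·exp(−0.35·0.854) = 5.266·0.7416 = 3.906 mg/L.

3.91 mg/L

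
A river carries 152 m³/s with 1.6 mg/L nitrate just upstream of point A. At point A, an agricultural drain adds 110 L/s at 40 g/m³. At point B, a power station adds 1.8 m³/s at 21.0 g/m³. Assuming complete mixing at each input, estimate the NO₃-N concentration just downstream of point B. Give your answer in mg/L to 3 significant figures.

110 L/s = 0.11 m³/s.
After input A: C = (152·1.6 + 0.11·40) / 152.1 = 1.628 mg/L.
After input B: C = (152.1·1.628 + 1.8·21) / 153.9 = 1.854 mg/L.

1.85 mg/L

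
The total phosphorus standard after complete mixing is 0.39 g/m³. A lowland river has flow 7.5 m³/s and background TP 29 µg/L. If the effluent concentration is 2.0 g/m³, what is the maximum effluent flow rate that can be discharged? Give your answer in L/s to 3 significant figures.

29 µg/L = 0.029 mg/L.
Mass balance at complete mixing: C_std·(Q_w + Q_r) = Q_w·C_e + Q_r·C_b.
Rearranging, Q_w = Q_r·(C_std − C_b)/(C_e − C_std) = 7.5·(0.39 − 0.029) / (2 − 0.39) = 1.682 m³/s.
= 1682 L/s.

1680 L/s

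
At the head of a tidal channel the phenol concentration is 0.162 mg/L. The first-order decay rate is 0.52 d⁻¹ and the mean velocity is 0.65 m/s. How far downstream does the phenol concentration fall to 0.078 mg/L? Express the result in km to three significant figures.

78.9 km

From C = C₀·e^(−kt), t = ln(C₀/C)/k = ln(0.162/0.078)/0.52 = 0.7309/0.52 = 1.406 d.
Distance = v·t = 0.65 m/s × 1.214e+05 s = 7.894e+04 m = 78.94 km.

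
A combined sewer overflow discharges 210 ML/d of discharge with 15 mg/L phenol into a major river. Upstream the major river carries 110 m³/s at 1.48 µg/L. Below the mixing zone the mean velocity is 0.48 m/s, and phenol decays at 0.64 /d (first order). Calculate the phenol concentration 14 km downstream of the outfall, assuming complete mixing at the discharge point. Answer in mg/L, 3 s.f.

210 ML/d = 2.431 m³/s.
1.48 µg/L = 0.00148 mg/L.
After complete mixing, C₀ = (2.431·15 + 110·0.00148) / 112.4 = 0.3257 mg/L.
Travel time t = 1.4e+04 m / 0.48 m/s = 2.917e+04 s = 0.3376 d.
C = 0.3257·exp(−0.64·0.3376) = 0.3257·0.8057 = 0.2624 mg/L.

0.262 mg/L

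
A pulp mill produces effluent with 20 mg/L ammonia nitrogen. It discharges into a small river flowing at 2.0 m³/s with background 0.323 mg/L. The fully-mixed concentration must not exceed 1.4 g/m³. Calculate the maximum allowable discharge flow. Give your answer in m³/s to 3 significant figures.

Mass balance at complete mixing: C_std·(Q_w + Q_r) = Q_w·C_e + Q_r·C_b.
Rearranging, Q_w = Q_r·(C_std − C_b)/(C_e − C_std) = 2.0·(1.4 − 0.323) / (20 − 1.4) = 0.1158 m³/s.

0.116 m³/s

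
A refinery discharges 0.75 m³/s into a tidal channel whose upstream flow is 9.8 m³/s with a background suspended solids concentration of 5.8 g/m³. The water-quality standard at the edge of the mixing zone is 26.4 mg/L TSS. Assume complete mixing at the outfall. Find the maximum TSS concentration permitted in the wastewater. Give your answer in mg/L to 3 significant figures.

296 mg/L

Mass balance: 26.4·10.55 = 0.75·Cₑ + 9.8·5.8.
Cₑ = (278.5 − 56.84) / 0.75 = 295.6 mg/L.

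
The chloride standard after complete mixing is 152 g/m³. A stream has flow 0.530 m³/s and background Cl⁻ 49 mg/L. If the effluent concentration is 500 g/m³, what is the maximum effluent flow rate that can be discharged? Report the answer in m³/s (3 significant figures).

Mass balance at complete mixing: C_std·(Q_w + Q_r) = Q_w·C_e + Q_r·C_b.
Rearranging, Q_w = Q_r·(C_std − C_b)/(C_e − C_std) = 0.530·(152 − 49) / (500 − 152) = 0.1569 m³/s.

0.157 m³/s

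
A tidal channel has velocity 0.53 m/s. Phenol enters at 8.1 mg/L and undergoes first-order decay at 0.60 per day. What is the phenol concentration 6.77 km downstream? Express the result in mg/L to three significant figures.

7.41 mg/L

Travel time t = 6.77 km / 0.53 m/s = 6770/0.53 = 1.277e+04 s = 0.1478 d.
First-order decay: C = 8.1·exp(−0.60·0.1478) = 8.1·0.9151 = 7.412 mg/L.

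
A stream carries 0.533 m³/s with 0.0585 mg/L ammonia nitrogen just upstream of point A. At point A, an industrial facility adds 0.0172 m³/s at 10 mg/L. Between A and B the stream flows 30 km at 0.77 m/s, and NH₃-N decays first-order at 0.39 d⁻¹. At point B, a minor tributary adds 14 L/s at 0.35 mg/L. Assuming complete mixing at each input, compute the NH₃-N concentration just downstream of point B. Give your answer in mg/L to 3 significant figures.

After input A: C = (0.533·0.0585 + 0.0172·10) / 0.5502 = 0.3693 mg/L.
Over the 30 km reach to input B (t = 3.896e+04 s = 0.4509 d), decay gives C = 0.3693·exp(−0.39·0.4509) = 0.3097 mg/L.
14 L/s = 0.014 m³/s.
After input B: C = (0.5502·0.3097 + 0.014·0.35) / 0.5642 = 0.3107 mg/L.

0.311 mg/L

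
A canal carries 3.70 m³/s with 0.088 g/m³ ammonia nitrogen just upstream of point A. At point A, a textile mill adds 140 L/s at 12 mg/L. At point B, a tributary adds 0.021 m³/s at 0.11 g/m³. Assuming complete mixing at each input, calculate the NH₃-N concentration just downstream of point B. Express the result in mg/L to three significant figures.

140 L/s = 0.14 m³/s.
After input A: C = (3.7·0.088 + 0.14·12) / 3.84 = 0.5223 mg/L.
After input B: C = (3.84·0.5223 + 0.021·0.11) / 3.861 = 0.52 mg/L.

0.520 mg/L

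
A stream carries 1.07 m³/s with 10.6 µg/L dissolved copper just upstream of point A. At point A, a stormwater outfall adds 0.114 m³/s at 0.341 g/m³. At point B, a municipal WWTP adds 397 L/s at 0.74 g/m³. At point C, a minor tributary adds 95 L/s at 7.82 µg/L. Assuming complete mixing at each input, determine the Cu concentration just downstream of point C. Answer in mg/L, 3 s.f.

10.6 µg/L = 0.0106 mg/L.
After input A: C = (1.07·0.0106 + 0.114·0.341) / 1.184 = 0.04241 mg/L.
397 L/s = 0.397 m³/s.
After input B: C = (1.184·0.04241 + 0.397·0.74) / 1.581 = 0.2176 mg/L.
95 L/s = 0.095 m³/s.
7.82 µg/L = 0.00782 mg/L.
After input C: C = (1.581·0.2176 + 0.095·0.00782) / 1.676 = 0.2057 mg/L.

0.206 mg/L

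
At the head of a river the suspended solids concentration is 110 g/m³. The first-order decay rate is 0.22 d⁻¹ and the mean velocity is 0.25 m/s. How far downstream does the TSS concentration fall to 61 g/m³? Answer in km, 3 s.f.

From C = C₀·e^(−kt), t = ln(C₀/C)/k = ln(110/61)/0.22 = 0.5896/0.22 = 2.68 d.
Distance = v·t = 0.25 m/s × 2.316e+05 s = 5.789e+04 m = 57.89 km.

57.9 km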